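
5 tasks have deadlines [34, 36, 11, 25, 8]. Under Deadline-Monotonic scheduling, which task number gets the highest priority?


Sort tasks by relative deadline (ascending):
  Task 5: deadline = 8
  Task 3: deadline = 11
  Task 4: deadline = 25
  Task 1: deadline = 34
  Task 2: deadline = 36
Priority order (highest first): [5, 3, 4, 1, 2]
Highest priority task = 5

5


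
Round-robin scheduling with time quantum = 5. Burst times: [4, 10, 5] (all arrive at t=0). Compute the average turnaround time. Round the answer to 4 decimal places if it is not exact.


Time quantum = 5
Execution trace:
  J1 runs 4 units, time = 4
  J2 runs 5 units, time = 9
  J3 runs 5 units, time = 14
  J2 runs 5 units, time = 19
Finish times: [4, 19, 14]
Average turnaround = 37/3 = 12.3333

12.3333


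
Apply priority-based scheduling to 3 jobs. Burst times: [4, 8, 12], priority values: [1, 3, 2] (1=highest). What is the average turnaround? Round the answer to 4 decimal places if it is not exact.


Sort by priority (ascending = highest first):
Order: [(1, 4), (2, 12), (3, 8)]
Completion times:
  Priority 1, burst=4, C=4
  Priority 2, burst=12, C=16
  Priority 3, burst=8, C=24
Average turnaround = 44/3 = 14.6667

14.6667


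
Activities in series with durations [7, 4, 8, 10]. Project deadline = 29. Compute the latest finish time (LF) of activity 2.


LF(activity 2) = deadline - sum of successor durations
Successors: activities 3 through 4 with durations [8, 10]
Sum of successor durations = 18
LF = 29 - 18 = 11

11


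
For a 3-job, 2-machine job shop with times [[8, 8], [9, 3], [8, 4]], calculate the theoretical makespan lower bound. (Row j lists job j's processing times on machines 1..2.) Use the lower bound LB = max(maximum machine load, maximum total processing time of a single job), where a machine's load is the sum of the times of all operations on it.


Machine loads:
  Machine 1: 8 + 9 + 8 = 25
  Machine 2: 8 + 3 + 4 = 15
Max machine load = 25
Job totals:
  Job 1: 16
  Job 2: 12
  Job 3: 12
Max job total = 16
Lower bound = max(25, 16) = 25

25


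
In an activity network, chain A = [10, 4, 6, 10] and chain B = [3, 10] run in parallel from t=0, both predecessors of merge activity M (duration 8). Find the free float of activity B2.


ES(B2) = sum of predecessors on chain B = 3
EF(B2) = ES + duration = 3 + 10 = 13
Successor of B2 is M. ES(M) = max(sum(A), sum(B)) = max(30, 13) = 30
Free float = ES(successor) - EF(current) = 30 - 13 = 17

17


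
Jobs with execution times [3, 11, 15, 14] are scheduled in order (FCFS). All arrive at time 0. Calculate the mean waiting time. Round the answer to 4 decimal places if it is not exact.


FCFS order (as given): [3, 11, 15, 14]
Waiting times:
  Job 1: wait = 0
  Job 2: wait = 3
  Job 3: wait = 14
  Job 4: wait = 29
Sum of waiting times = 46
Average waiting time = 46/4 = 11.5

11.5


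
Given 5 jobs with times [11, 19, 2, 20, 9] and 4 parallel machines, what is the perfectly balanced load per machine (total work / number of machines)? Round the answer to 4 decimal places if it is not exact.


Total processing time = 11 + 19 + 2 + 20 + 9 = 61
Number of machines = 4
Ideal balanced load = 61 / 4 = 15.25

15.25


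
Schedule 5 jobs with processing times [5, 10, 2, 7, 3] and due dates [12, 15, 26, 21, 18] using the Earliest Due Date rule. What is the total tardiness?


Sort by due date (EDD order): [(5, 12), (10, 15), (3, 18), (7, 21), (2, 26)]
Compute completion times and tardiness:
  Job 1: p=5, d=12, C=5, tardiness=max(0,5-12)=0
  Job 2: p=10, d=15, C=15, tardiness=max(0,15-15)=0
  Job 3: p=3, d=18, C=18, tardiness=max(0,18-18)=0
  Job 4: p=7, d=21, C=25, tardiness=max(0,25-21)=4
  Job 5: p=2, d=26, C=27, tardiness=max(0,27-26)=1
Total tardiness = 5

5


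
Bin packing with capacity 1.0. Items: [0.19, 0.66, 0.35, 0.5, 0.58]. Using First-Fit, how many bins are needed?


Place items sequentially using First-Fit:
  Item 0.19 -> new Bin 1
  Item 0.66 -> Bin 1 (now 0.85)
  Item 0.35 -> new Bin 2
  Item 0.5 -> Bin 2 (now 0.85)
  Item 0.58 -> new Bin 3
Total bins used = 3

3


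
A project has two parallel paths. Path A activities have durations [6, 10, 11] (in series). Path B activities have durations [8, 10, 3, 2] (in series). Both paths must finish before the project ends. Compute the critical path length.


Path A total = 6 + 10 + 11 = 27
Path B total = 8 + 10 + 3 + 2 = 23
Critical path = longest path = max(27, 23) = 27

27


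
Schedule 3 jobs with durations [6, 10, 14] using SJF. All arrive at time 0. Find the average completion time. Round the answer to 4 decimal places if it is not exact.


SJF order (ascending): [6, 10, 14]
Completion times:
  Job 1: burst=6, C=6
  Job 2: burst=10, C=16
  Job 3: burst=14, C=30
Average completion = 52/3 = 17.3333

17.3333


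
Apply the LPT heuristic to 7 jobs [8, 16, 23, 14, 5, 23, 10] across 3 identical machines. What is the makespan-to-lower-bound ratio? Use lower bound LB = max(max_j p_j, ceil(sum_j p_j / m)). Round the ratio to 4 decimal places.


LPT order: [23, 23, 16, 14, 10, 8, 5]
Machine loads after assignment: [33, 31, 35]
LPT makespan = 35
Lower bound = max(max_job, ceil(total/3)) = max(23, 33) = 33
Ratio = 35 / 33 = 1.0606

1.0606


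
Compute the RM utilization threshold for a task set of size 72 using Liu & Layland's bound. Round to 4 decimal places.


Compute 2^(1/72) = 1.0096735332
Subtract 1: 1.0096735332 - 1 = 0.0096735332
Multiply by n: 72 * 0.0096735332 = 0.6964943904
Round to 4 dp: 0.6965

0.6965


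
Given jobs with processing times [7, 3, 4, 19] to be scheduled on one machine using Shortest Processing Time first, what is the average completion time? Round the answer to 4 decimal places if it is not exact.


Sort jobs by processing time (SPT order): [3, 4, 7, 19]
Compute completion times sequentially:
  Job 1: processing = 3, completes at 3
  Job 2: processing = 4, completes at 7
  Job 3: processing = 7, completes at 14
  Job 4: processing = 19, completes at 33
Sum of completion times = 57
Average completion time = 57/4 = 14.25

14.25


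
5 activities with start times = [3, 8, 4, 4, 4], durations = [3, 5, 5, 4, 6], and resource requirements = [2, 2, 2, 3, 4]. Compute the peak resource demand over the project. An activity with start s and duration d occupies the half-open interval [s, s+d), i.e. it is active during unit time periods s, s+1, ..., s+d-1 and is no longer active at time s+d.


Each activity i is active on [start_i, start_i + duration_i).
Compute total resource usage per time slot:
  t=0: active resources = [], total = 0
  t=1: active resources = [], total = 0
  t=2: active resources = [], total = 0
  t=3: active resources = [2], total = 2
  t=4: active resources = [2, 2, 3, 4], total = 11
  t=5: active resources = [2, 2, 3, 4], total = 11
  t=6: active resources = [2, 3, 4], total = 9
  t=7: active resources = [2, 3, 4], total = 9
  t=8: active resources = [2, 2, 4], total = 8
  t=9: active resources = [2, 4], total = 6
  t=10: active resources = [2], total = 2
  t=11: active resources = [2], total = 2
  t=12: active resources = [2], total = 2
Peak resource demand = 11

11


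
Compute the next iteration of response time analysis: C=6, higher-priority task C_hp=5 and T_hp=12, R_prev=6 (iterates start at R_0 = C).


R_next = C + ceil(R_prev / T_hp) * C_hp
ceil(6 / 12) = ceil(0.5) = 1
Interference = 1 * 5 = 5
R_next = 6 + 5 = 11

11


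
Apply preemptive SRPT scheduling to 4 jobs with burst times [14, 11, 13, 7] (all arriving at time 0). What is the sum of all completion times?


Since all jobs arrive at t=0, SRPT equals SPT ordering.
SPT order: [7, 11, 13, 14]
Completion times:
  Job 1: p=7, C=7
  Job 2: p=11, C=18
  Job 3: p=13, C=31
  Job 4: p=14, C=45
Total completion time = 7 + 18 + 31 + 45 = 101

101


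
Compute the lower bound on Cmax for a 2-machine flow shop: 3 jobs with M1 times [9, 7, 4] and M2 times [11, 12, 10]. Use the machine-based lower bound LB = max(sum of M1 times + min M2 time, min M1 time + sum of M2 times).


LB1 = sum(M1 times) + min(M2 times) = 20 + 10 = 30
LB2 = min(M1 times) + sum(M2 times) = 4 + 33 = 37
Lower bound = max(LB1, LB2) = max(30, 37) = 37

37


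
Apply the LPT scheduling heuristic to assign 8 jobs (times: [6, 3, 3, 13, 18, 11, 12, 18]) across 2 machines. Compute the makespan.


Sort jobs in decreasing order (LPT): [18, 18, 13, 12, 11, 6, 3, 3]
Assign each job to the least loaded machine:
  Machine 1: jobs [18, 13, 6, 3, 3], load = 43
  Machine 2: jobs [18, 12, 11], load = 41
Makespan = max load = 43

43


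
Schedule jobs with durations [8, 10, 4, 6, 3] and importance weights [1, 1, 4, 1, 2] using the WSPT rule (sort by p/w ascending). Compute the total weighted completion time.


Compute p/w ratios and sort ascending (WSPT): [(4, 4), (3, 2), (6, 1), (8, 1), (10, 1)]
Compute weighted completion times:
  Job (p=4,w=4): C=4, w*C=4*4=16
  Job (p=3,w=2): C=7, w*C=2*7=14
  Job (p=6,w=1): C=13, w*C=1*13=13
  Job (p=8,w=1): C=21, w*C=1*21=21
  Job (p=10,w=1): C=31, w*C=1*31=31
Total weighted completion time = 95

95


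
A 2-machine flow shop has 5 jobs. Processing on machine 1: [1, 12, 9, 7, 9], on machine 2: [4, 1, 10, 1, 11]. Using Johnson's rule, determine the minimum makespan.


Apply Johnson's rule:
  Group 1 (a <= b): [(1, 1, 4), (3, 9, 10), (5, 9, 11)]
  Group 2 (a > b): [(2, 12, 1), (4, 7, 1)]
Optimal job order: [1, 3, 5, 2, 4]
Schedule:
  Job 1: M1 done at 1, M2 done at 5
  Job 3: M1 done at 10, M2 done at 20
  Job 5: M1 done at 19, M2 done at 31
  Job 2: M1 done at 31, M2 done at 32
  Job 4: M1 done at 38, M2 done at 39
Makespan = 39

39


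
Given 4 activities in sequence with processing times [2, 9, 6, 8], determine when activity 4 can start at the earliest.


Activity 4 starts after activities 1 through 3 complete.
Predecessor durations: [2, 9, 6]
ES = 2 + 9 + 6 = 17

17


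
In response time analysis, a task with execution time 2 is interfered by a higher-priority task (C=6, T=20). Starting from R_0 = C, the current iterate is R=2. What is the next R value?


R_next = C + ceil(R_prev / T_hp) * C_hp
ceil(2 / 20) = ceil(0.1) = 1
Interference = 1 * 6 = 6
R_next = 2 + 6 = 8

8


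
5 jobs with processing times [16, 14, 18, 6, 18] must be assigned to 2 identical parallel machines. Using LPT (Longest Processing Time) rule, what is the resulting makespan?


Sort jobs in decreasing order (LPT): [18, 18, 16, 14, 6]
Assign each job to the least loaded machine:
  Machine 1: jobs [18, 16], load = 34
  Machine 2: jobs [18, 14, 6], load = 38
Makespan = max load = 38

38


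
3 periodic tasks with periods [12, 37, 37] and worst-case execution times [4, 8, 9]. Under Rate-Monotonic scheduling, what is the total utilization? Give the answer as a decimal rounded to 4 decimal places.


Compute individual utilizations (exact fractions):
  Task 1: C/T = 4/12 = 1/3 (approx. 0.3333)
  Task 2: C/T = 8/37 (approx. 0.2162)
  Task 3: C/T = 9/37 (approx. 0.2432)
Total utilization U = 1/3 + 8/37 + 9/37 = 88/111
Rounded to 4 decimal places: U = 0.7928
RM (Liu & Layland) bound for 3 tasks = 0.779763; compare with U = 88/111 (approx. 0.792793)
bound < U <= 1, so the RM sufficient condition is not met (inconclusive; an exact test such as response-time analysis is needed).

0.7928


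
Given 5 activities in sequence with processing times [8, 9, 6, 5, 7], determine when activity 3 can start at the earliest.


Activity 3 starts after activities 1 through 2 complete.
Predecessor durations: [8, 9]
ES = 8 + 9 = 17

17


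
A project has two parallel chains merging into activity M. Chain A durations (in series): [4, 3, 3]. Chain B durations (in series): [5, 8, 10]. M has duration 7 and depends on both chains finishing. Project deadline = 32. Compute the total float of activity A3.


Forward pass: ES(A3) = sum of predecessors on chain A = 7
EF = ES + duration = 7 + 3 = 10
Backward pass: LF(M) = deadline = 32; LS(M) = 32 - 7 = 25
LF(A3) = LS(M) - sum(successors on chain A) = 25 - 0 = 25
LS = LF - duration = 25 - 3 = 22
Total float = LS - ES = 22 - 7 = 15

15


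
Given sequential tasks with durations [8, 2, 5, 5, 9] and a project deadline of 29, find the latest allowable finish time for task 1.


LF(activity 1) = deadline - sum of successor durations
Successors: activities 2 through 5 with durations [2, 5, 5, 9]
Sum of successor durations = 21
LF = 29 - 21 = 8

8


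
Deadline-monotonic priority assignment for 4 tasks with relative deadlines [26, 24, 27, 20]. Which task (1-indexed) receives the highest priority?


Sort tasks by relative deadline (ascending):
  Task 4: deadline = 20
  Task 2: deadline = 24
  Task 1: deadline = 26
  Task 3: deadline = 27
Priority order (highest first): [4, 2, 1, 3]
Highest priority task = 4

4


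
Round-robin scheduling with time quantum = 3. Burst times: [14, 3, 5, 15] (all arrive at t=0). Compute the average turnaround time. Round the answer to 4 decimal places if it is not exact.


Time quantum = 3
Execution trace:
  J1 runs 3 units, time = 3
  J2 runs 3 units, time = 6
  J3 runs 3 units, time = 9
  J4 runs 3 units, time = 12
  J1 runs 3 units, time = 15
  J3 runs 2 units, time = 17
  J4 runs 3 units, time = 20
  J1 runs 3 units, time = 23
  J4 runs 3 units, time = 26
  J1 runs 3 units, time = 29
  J4 runs 3 units, time = 32
  J1 runs 2 units, time = 34
  J4 runs 3 units, time = 37
Finish times: [34, 6, 17, 37]
Average turnaround = 94/4 = 23.5

23.5


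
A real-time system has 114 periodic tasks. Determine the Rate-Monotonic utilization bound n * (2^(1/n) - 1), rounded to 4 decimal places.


Compute 2^(1/114) = 1.0060987606
Subtract 1: 1.0060987606 - 1 = 0.0060987606
Multiply by n: 114 * 0.0060987606 = 0.6952587084
Round to 4 dp: 0.6953

0.6953


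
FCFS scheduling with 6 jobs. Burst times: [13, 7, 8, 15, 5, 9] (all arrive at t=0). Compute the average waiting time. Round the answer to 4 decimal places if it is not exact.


FCFS order (as given): [13, 7, 8, 15, 5, 9]
Waiting times:
  Job 1: wait = 0
  Job 2: wait = 13
  Job 3: wait = 20
  Job 4: wait = 28
  Job 5: wait = 43
  Job 6: wait = 48
Sum of waiting times = 152
Average waiting time = 152/6 = 25.3333

25.3333


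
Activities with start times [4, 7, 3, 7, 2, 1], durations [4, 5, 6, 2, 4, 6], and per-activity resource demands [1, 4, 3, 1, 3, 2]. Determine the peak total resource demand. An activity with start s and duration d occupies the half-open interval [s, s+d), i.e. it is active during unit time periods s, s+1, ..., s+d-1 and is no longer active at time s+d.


Each activity i is active on [start_i, start_i + duration_i).
Compute total resource usage per time slot:
  t=0: active resources = [], total = 0
  t=1: active resources = [2], total = 2
  t=2: active resources = [3, 2], total = 5
  t=3: active resources = [3, 3, 2], total = 8
  t=4: active resources = [1, 3, 3, 2], total = 9
  t=5: active resources = [1, 3, 3, 2], total = 9
  t=6: active resources = [1, 3, 2], total = 6
  t=7: active resources = [1, 4, 3, 1], total = 9
  t=8: active resources = [4, 3, 1], total = 8
  t=9: active resources = [4], total = 4
  t=10: active resources = [4], total = 4
  t=11: active resources = [4], total = 4
Peak resource demand = 9

9


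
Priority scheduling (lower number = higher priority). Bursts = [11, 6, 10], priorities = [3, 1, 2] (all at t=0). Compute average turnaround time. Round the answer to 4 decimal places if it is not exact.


Sort by priority (ascending = highest first):
Order: [(1, 6), (2, 10), (3, 11)]
Completion times:
  Priority 1, burst=6, C=6
  Priority 2, burst=10, C=16
  Priority 3, burst=11, C=27
Average turnaround = 49/3 = 16.3333

16.3333


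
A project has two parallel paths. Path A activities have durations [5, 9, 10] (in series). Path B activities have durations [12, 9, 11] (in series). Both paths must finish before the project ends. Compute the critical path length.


Path A total = 5 + 9 + 10 = 24
Path B total = 12 + 9 + 11 = 32
Critical path = longest path = max(24, 32) = 32

32


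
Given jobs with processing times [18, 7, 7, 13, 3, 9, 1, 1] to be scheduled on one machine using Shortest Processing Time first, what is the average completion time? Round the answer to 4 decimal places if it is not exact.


Sort jobs by processing time (SPT order): [1, 1, 3, 7, 7, 9, 13, 18]
Compute completion times sequentially:
  Job 1: processing = 1, completes at 1
  Job 2: processing = 1, completes at 2
  Job 3: processing = 3, completes at 5
  Job 4: processing = 7, completes at 12
  Job 5: processing = 7, completes at 19
  Job 6: processing = 9, completes at 28
  Job 7: processing = 13, completes at 41
  Job 8: processing = 18, completes at 59
Sum of completion times = 167
Average completion time = 167/8 = 20.875

20.875


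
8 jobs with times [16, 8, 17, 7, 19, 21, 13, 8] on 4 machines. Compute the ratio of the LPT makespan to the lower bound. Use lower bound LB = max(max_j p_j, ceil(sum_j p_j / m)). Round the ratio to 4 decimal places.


LPT order: [21, 19, 17, 16, 13, 8, 8, 7]
Machine loads after assignment: [28, 27, 25, 29]
LPT makespan = 29
Lower bound = max(max_job, ceil(total/4)) = max(21, 28) = 28
Ratio = 29 / 28 = 1.0357

1.0357


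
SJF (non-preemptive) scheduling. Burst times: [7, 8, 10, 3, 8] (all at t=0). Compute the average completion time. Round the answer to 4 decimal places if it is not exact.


SJF order (ascending): [3, 7, 8, 8, 10]
Completion times:
  Job 1: burst=3, C=3
  Job 2: burst=7, C=10
  Job 3: burst=8, C=18
  Job 4: burst=8, C=26
  Job 5: burst=10, C=36
Average completion = 93/5 = 18.6

18.6


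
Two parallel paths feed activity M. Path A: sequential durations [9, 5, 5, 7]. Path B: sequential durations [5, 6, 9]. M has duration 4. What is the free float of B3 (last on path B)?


ES(B3) = sum of predecessors on chain B = 11
EF(B3) = ES + duration = 11 + 9 = 20
Successor of B3 is M. ES(M) = max(sum(A), sum(B)) = max(26, 20) = 26
Free float = ES(successor) - EF(current) = 26 - 20 = 6

6


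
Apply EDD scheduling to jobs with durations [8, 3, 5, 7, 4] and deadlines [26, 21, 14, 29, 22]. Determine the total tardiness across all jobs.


Sort by due date (EDD order): [(5, 14), (3, 21), (4, 22), (8, 26), (7, 29)]
Compute completion times and tardiness:
  Job 1: p=5, d=14, C=5, tardiness=max(0,5-14)=0
  Job 2: p=3, d=21, C=8, tardiness=max(0,8-21)=0
  Job 3: p=4, d=22, C=12, tardiness=max(0,12-22)=0
  Job 4: p=8, d=26, C=20, tardiness=max(0,20-26)=0
  Job 5: p=7, d=29, C=27, tardiness=max(0,27-29)=0
Total tardiness = 0

0


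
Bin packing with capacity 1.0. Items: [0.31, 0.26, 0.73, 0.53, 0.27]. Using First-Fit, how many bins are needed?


Place items sequentially using First-Fit:
  Item 0.31 -> new Bin 1
  Item 0.26 -> Bin 1 (now 0.57)
  Item 0.73 -> new Bin 2
  Item 0.53 -> new Bin 3
  Item 0.27 -> Bin 1 (now 0.84)
Total bins used = 3

3


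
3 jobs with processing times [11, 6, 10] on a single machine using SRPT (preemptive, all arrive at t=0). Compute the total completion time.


Since all jobs arrive at t=0, SRPT equals SPT ordering.
SPT order: [6, 10, 11]
Completion times:
  Job 1: p=6, C=6
  Job 2: p=10, C=16
  Job 3: p=11, C=27
Total completion time = 6 + 16 + 27 = 49

49


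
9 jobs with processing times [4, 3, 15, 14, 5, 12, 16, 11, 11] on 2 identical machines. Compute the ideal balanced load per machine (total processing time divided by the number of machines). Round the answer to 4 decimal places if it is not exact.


Total processing time = 4 + 3 + 15 + 14 + 5 + 12 + 16 + 11 + 11 = 91
Number of machines = 2
Ideal balanced load = 91 / 2 = 45.5

45.5


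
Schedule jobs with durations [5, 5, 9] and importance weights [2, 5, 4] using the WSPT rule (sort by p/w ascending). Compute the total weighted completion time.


Compute p/w ratios and sort ascending (WSPT): [(5, 5), (9, 4), (5, 2)]
Compute weighted completion times:
  Job (p=5,w=5): C=5, w*C=5*5=25
  Job (p=9,w=4): C=14, w*C=4*14=56
  Job (p=5,w=2): C=19, w*C=2*19=38
Total weighted completion time = 119

119


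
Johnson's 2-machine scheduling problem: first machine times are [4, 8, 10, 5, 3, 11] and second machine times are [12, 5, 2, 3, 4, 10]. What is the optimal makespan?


Apply Johnson's rule:
  Group 1 (a <= b): [(5, 3, 4), (1, 4, 12)]
  Group 2 (a > b): [(6, 11, 10), (2, 8, 5), (4, 5, 3), (3, 10, 2)]
Optimal job order: [5, 1, 6, 2, 4, 3]
Schedule:
  Job 5: M1 done at 3, M2 done at 7
  Job 1: M1 done at 7, M2 done at 19
  Job 6: M1 done at 18, M2 done at 29
  Job 2: M1 done at 26, M2 done at 34
  Job 4: M1 done at 31, M2 done at 37
  Job 3: M1 done at 41, M2 done at 43
Makespan = 43

43


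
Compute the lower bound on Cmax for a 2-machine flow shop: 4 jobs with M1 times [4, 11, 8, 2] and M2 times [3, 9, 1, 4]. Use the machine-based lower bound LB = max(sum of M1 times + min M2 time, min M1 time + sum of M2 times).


LB1 = sum(M1 times) + min(M2 times) = 25 + 1 = 26
LB2 = min(M1 times) + sum(M2 times) = 2 + 17 = 19
Lower bound = max(LB1, LB2) = max(26, 19) = 26

26


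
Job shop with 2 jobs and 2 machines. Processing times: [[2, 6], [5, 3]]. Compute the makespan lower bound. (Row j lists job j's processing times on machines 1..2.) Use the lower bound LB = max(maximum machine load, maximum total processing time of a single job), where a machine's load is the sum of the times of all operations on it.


Machine loads:
  Machine 1: 2 + 5 = 7
  Machine 2: 6 + 3 = 9
Max machine load = 9
Job totals:
  Job 1: 8
  Job 2: 8
Max job total = 8
Lower bound = max(9, 8) = 9

9


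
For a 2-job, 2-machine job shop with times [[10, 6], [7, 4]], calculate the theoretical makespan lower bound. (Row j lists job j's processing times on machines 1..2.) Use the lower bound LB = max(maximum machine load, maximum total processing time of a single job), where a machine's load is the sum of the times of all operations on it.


Machine loads:
  Machine 1: 10 + 7 = 17
  Machine 2: 6 + 4 = 10
Max machine load = 17
Job totals:
  Job 1: 16
  Job 2: 11
Max job total = 16
Lower bound = max(17, 16) = 17

17


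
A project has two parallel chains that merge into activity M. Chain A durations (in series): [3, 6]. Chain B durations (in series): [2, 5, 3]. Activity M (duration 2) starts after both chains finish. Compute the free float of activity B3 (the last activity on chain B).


ES(B3) = sum of predecessors on chain B = 7
EF(B3) = ES + duration = 7 + 3 = 10
Successor of B3 is M. ES(M) = max(sum(A), sum(B)) = max(9, 10) = 10
Free float = ES(successor) - EF(current) = 10 - 10 = 0

0


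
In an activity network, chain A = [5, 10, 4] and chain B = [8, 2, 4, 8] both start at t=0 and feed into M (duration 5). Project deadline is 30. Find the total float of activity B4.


Forward pass: ES(B4) = sum of predecessors on chain B = 14
EF = ES + duration = 14 + 8 = 22
Backward pass: LF(M) = deadline = 30; LS(M) = 30 - 5 = 25
LF(B4) = LS(M) - sum(successors on chain B) = 25 - 0 = 25
LS = LF - duration = 25 - 8 = 17
Total float = LS - ES = 17 - 14 = 3

3


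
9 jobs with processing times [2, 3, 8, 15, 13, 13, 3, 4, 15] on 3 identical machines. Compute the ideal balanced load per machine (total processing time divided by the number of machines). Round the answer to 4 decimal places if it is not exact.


Total processing time = 2 + 3 + 8 + 15 + 13 + 13 + 3 + 4 + 15 = 76
Number of machines = 3
Ideal balanced load = 76 / 3 = 25.3333

25.3333


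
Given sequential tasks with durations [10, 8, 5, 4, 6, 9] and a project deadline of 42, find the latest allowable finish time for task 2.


LF(activity 2) = deadline - sum of successor durations
Successors: activities 3 through 6 with durations [5, 4, 6, 9]
Sum of successor durations = 24
LF = 42 - 24 = 18

18


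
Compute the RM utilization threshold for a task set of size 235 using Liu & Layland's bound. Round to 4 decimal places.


Compute 2^(1/235) = 1.0029539167
Subtract 1: 1.0029539167 - 1 = 0.0029539167
Multiply by n: 235 * 0.0029539167 = 0.6941704245
Round to 4 dp: 0.6942

0.6942


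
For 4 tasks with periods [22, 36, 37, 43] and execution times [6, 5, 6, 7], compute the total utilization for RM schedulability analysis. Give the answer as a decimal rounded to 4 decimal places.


Compute individual utilizations (exact fractions):
  Task 1: C/T = 6/22 = 3/11 (approx. 0.2727)
  Task 2: C/T = 5/36 (approx. 0.1389)
  Task 3: C/T = 6/37 (approx. 0.1622)
  Task 4: C/T = 7/43 (approx. 0.1628)
Total utilization U = 3/11 + 5/36 + 6/37 + 7/43 = 464065/630036
Rounded to 4 decimal places: U = 0.7366
RM (Liu & Layland) bound for 4 tasks = 0.756828; compare with U = 464065/630036 (approx. 0.736569)
U <= bound, so schedulable by RM sufficient condition.

0.7366


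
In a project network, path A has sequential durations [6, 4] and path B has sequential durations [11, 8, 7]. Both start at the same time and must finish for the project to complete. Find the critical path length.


Path A total = 6 + 4 = 10
Path B total = 11 + 8 + 7 = 26
Critical path = longest path = max(10, 26) = 26

26


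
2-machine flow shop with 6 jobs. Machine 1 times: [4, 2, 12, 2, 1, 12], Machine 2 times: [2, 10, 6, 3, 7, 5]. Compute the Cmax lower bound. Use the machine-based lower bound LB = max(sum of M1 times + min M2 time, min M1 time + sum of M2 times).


LB1 = sum(M1 times) + min(M2 times) = 33 + 2 = 35
LB2 = min(M1 times) + sum(M2 times) = 1 + 33 = 34
Lower bound = max(LB1, LB2) = max(35, 34) = 35

35


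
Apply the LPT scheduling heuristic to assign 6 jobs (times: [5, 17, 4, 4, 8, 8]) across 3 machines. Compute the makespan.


Sort jobs in decreasing order (LPT): [17, 8, 8, 5, 4, 4]
Assign each job to the least loaded machine:
  Machine 1: jobs [17], load = 17
  Machine 2: jobs [8, 5], load = 13
  Machine 3: jobs [8, 4, 4], load = 16
Makespan = max load = 17

17


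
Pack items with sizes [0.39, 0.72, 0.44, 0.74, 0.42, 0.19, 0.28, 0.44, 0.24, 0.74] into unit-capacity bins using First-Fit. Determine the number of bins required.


Place items sequentially using First-Fit:
  Item 0.39 -> new Bin 1
  Item 0.72 -> new Bin 2
  Item 0.44 -> Bin 1 (now 0.83)
  Item 0.74 -> new Bin 3
  Item 0.42 -> new Bin 4
  Item 0.19 -> Bin 2 (now 0.91)
  Item 0.28 -> Bin 4 (now 0.7)
  Item 0.44 -> new Bin 5
  Item 0.24 -> Bin 3 (now 0.98)
  Item 0.74 -> new Bin 6
Total bins used = 6

6


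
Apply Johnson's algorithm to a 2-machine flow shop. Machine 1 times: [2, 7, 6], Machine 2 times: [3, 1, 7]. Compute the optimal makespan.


Apply Johnson's rule:
  Group 1 (a <= b): [(1, 2, 3), (3, 6, 7)]
  Group 2 (a > b): [(2, 7, 1)]
Optimal job order: [1, 3, 2]
Schedule:
  Job 1: M1 done at 2, M2 done at 5
  Job 3: M1 done at 8, M2 done at 15
  Job 2: M1 done at 15, M2 done at 16
Makespan = 16

16


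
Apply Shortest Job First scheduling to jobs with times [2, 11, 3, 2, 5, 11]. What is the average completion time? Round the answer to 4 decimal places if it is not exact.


SJF order (ascending): [2, 2, 3, 5, 11, 11]
Completion times:
  Job 1: burst=2, C=2
  Job 2: burst=2, C=4
  Job 3: burst=3, C=7
  Job 4: burst=5, C=12
  Job 5: burst=11, C=23
  Job 6: burst=11, C=34
Average completion = 82/6 = 13.6667

13.6667


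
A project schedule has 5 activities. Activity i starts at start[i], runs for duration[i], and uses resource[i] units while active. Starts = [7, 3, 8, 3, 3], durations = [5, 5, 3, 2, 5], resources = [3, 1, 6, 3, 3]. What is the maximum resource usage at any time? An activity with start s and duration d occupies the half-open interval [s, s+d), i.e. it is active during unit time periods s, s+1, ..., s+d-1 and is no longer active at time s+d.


Each activity i is active on [start_i, start_i + duration_i).
Compute total resource usage per time slot:
  t=0: active resources = [], total = 0
  t=1: active resources = [], total = 0
  t=2: active resources = [], total = 0
  t=3: active resources = [1, 3, 3], total = 7
  t=4: active resources = [1, 3, 3], total = 7
  t=5: active resources = [1, 3], total = 4
  t=6: active resources = [1, 3], total = 4
  t=7: active resources = [3, 1, 3], total = 7
  t=8: active resources = [3, 6], total = 9
  t=9: active resources = [3, 6], total = 9
  t=10: active resources = [3, 6], total = 9
  t=11: active resources = [3], total = 3
Peak resource demand = 9

9


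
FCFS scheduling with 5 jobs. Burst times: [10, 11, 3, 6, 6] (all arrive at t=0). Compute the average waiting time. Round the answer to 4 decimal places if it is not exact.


FCFS order (as given): [10, 11, 3, 6, 6]
Waiting times:
  Job 1: wait = 0
  Job 2: wait = 10
  Job 3: wait = 21
  Job 4: wait = 24
  Job 5: wait = 30
Sum of waiting times = 85
Average waiting time = 85/5 = 17.0

17.0


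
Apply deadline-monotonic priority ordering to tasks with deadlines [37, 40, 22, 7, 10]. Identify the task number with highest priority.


Sort tasks by relative deadline (ascending):
  Task 4: deadline = 7
  Task 5: deadline = 10
  Task 3: deadline = 22
  Task 1: deadline = 37
  Task 2: deadline = 40
Priority order (highest first): [4, 5, 3, 1, 2]
Highest priority task = 4

4


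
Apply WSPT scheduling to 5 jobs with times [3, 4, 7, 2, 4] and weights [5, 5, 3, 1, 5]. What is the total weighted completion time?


Compute p/w ratios and sort ascending (WSPT): [(3, 5), (4, 5), (4, 5), (2, 1), (7, 3)]
Compute weighted completion times:
  Job (p=3,w=5): C=3, w*C=5*3=15
  Job (p=4,w=5): C=7, w*C=5*7=35
  Job (p=4,w=5): C=11, w*C=5*11=55
  Job (p=2,w=1): C=13, w*C=1*13=13
  Job (p=7,w=3): C=20, w*C=3*20=60
Total weighted completion time = 178

178


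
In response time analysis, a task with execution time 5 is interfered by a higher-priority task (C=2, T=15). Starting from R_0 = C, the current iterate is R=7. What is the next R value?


R_next = C + ceil(R_prev / T_hp) * C_hp
ceil(7 / 15) = ceil(0.4667) = 1
Interference = 1 * 2 = 2
R_next = 5 + 2 = 7
R_next = R_prev, so the iteration has converged (response time = 7).

7


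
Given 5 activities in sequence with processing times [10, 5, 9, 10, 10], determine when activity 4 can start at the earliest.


Activity 4 starts after activities 1 through 3 complete.
Predecessor durations: [10, 5, 9]
ES = 10 + 5 + 9 = 24

24


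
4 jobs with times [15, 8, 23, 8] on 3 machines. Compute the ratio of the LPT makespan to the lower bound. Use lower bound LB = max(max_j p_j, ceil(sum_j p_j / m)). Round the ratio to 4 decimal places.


LPT order: [23, 15, 8, 8]
Machine loads after assignment: [23, 15, 16]
LPT makespan = 23
Lower bound = max(max_job, ceil(total/3)) = max(23, 18) = 23
Ratio = 23 / 23 = 1.0

1.0


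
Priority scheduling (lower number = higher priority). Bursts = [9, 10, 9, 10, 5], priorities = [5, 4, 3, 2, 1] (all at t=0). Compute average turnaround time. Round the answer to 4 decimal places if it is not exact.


Sort by priority (ascending = highest first):
Order: [(1, 5), (2, 10), (3, 9), (4, 10), (5, 9)]
Completion times:
  Priority 1, burst=5, C=5
  Priority 2, burst=10, C=15
  Priority 3, burst=9, C=24
  Priority 4, burst=10, C=34
  Priority 5, burst=9, C=43
Average turnaround = 121/5 = 24.2

24.2


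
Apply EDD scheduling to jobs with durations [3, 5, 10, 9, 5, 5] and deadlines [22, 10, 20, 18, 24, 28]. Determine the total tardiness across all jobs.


Sort by due date (EDD order): [(5, 10), (9, 18), (10, 20), (3, 22), (5, 24), (5, 28)]
Compute completion times and tardiness:
  Job 1: p=5, d=10, C=5, tardiness=max(0,5-10)=0
  Job 2: p=9, d=18, C=14, tardiness=max(0,14-18)=0
  Job 3: p=10, d=20, C=24, tardiness=max(0,24-20)=4
  Job 4: p=3, d=22, C=27, tardiness=max(0,27-22)=5
  Job 5: p=5, d=24, C=32, tardiness=max(0,32-24)=8
  Job 6: p=5, d=28, C=37, tardiness=max(0,37-28)=9
Total tardiness = 26

26


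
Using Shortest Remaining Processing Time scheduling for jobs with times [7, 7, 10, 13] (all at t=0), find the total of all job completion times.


Since all jobs arrive at t=0, SRPT equals SPT ordering.
SPT order: [7, 7, 10, 13]
Completion times:
  Job 1: p=7, C=7
  Job 2: p=7, C=14
  Job 3: p=10, C=24
  Job 4: p=13, C=37
Total completion time = 7 + 14 + 24 + 37 = 82

82


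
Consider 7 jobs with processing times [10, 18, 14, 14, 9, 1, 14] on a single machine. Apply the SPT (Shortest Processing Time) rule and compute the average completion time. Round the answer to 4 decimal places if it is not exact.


Sort jobs by processing time (SPT order): [1, 9, 10, 14, 14, 14, 18]
Compute completion times sequentially:
  Job 1: processing = 1, completes at 1
  Job 2: processing = 9, completes at 10
  Job 3: processing = 10, completes at 20
  Job 4: processing = 14, completes at 34
  Job 5: processing = 14, completes at 48
  Job 6: processing = 14, completes at 62
  Job 7: processing = 18, completes at 80
Sum of completion times = 255
Average completion time = 255/7 = 36.4286

36.4286


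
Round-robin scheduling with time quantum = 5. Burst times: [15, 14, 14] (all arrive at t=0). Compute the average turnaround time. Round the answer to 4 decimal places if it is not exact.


Time quantum = 5
Execution trace:
  J1 runs 5 units, time = 5
  J2 runs 5 units, time = 10
  J3 runs 5 units, time = 15
  J1 runs 5 units, time = 20
  J2 runs 5 units, time = 25
  J3 runs 5 units, time = 30
  J1 runs 5 units, time = 35
  J2 runs 4 units, time = 39
  J3 runs 4 units, time = 43
Finish times: [35, 39, 43]
Average turnaround = 117/3 = 39.0

39.0


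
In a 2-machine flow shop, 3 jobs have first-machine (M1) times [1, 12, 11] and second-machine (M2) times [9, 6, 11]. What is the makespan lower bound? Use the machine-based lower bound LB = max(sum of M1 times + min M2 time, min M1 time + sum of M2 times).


LB1 = sum(M1 times) + min(M2 times) = 24 + 6 = 30
LB2 = min(M1 times) + sum(M2 times) = 1 + 26 = 27
Lower bound = max(LB1, LB2) = max(30, 27) = 30

30


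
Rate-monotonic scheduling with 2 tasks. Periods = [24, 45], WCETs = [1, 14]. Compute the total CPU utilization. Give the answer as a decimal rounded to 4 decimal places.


Compute individual utilizations (exact fractions):
  Task 1: C/T = 1/24 (approx. 0.0417)
  Task 2: C/T = 14/45 (approx. 0.3111)
Total utilization U = 1/24 + 14/45 = 127/360
Rounded to 4 decimal places: U = 0.3528
RM (Liu & Layland) bound for 2 tasks = 0.828427; compare with U = 127/360 (approx. 0.352778)
U <= bound, so schedulable by RM sufficient condition.

0.3528


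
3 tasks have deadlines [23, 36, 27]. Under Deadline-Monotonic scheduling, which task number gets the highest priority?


Sort tasks by relative deadline (ascending):
  Task 1: deadline = 23
  Task 3: deadline = 27
  Task 2: deadline = 36
Priority order (highest first): [1, 3, 2]
Highest priority task = 1

1


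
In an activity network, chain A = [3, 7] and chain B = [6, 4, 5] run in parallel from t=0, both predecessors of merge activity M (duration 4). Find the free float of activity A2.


ES(A2) = sum of predecessors on chain A = 3
EF(A2) = ES + duration = 3 + 7 = 10
Successor of A2 is M. ES(M) = max(sum(A), sum(B)) = max(10, 15) = 15
Free float = ES(successor) - EF(current) = 15 - 10 = 5

5


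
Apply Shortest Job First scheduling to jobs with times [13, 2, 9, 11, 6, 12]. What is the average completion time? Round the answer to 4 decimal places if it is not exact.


SJF order (ascending): [2, 6, 9, 11, 12, 13]
Completion times:
  Job 1: burst=2, C=2
  Job 2: burst=6, C=8
  Job 3: burst=9, C=17
  Job 4: burst=11, C=28
  Job 5: burst=12, C=40
  Job 6: burst=13, C=53
Average completion = 148/6 = 24.6667

24.6667


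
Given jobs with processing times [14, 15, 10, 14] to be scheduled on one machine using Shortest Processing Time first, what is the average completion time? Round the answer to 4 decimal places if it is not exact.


Sort jobs by processing time (SPT order): [10, 14, 14, 15]
Compute completion times sequentially:
  Job 1: processing = 10, completes at 10
  Job 2: processing = 14, completes at 24
  Job 3: processing = 14, completes at 38
  Job 4: processing = 15, completes at 53
Sum of completion times = 125
Average completion time = 125/4 = 31.25

31.25


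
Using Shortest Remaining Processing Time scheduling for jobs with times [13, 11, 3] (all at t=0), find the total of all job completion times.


Since all jobs arrive at t=0, SRPT equals SPT ordering.
SPT order: [3, 11, 13]
Completion times:
  Job 1: p=3, C=3
  Job 2: p=11, C=14
  Job 3: p=13, C=27
Total completion time = 3 + 14 + 27 = 44

44


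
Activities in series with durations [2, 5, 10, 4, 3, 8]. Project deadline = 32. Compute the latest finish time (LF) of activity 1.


LF(activity 1) = deadline - sum of successor durations
Successors: activities 2 through 6 with durations [5, 10, 4, 3, 8]
Sum of successor durations = 30
LF = 32 - 30 = 2

2


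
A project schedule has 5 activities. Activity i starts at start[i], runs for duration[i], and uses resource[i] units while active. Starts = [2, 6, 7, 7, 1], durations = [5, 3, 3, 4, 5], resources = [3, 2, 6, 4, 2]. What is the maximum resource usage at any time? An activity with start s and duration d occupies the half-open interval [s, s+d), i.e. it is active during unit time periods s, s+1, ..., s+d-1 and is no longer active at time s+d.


Each activity i is active on [start_i, start_i + duration_i).
Compute total resource usage per time slot:
  t=0: active resources = [], total = 0
  t=1: active resources = [2], total = 2
  t=2: active resources = [3, 2], total = 5
  t=3: active resources = [3, 2], total = 5
  t=4: active resources = [3, 2], total = 5
  t=5: active resources = [3, 2], total = 5
  t=6: active resources = [3, 2], total = 5
  t=7: active resources = [2, 6, 4], total = 12
  t=8: active resources = [2, 6, 4], total = 12
  t=9: active resources = [6, 4], total = 10
  t=10: active resources = [4], total = 4
Peak resource demand = 12

12


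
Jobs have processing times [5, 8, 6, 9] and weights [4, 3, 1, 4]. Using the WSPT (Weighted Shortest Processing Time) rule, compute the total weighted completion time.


Compute p/w ratios and sort ascending (WSPT): [(5, 4), (9, 4), (8, 3), (6, 1)]
Compute weighted completion times:
  Job (p=5,w=4): C=5, w*C=4*5=20
  Job (p=9,w=4): C=14, w*C=4*14=56
  Job (p=8,w=3): C=22, w*C=3*22=66
  Job (p=6,w=1): C=28, w*C=1*28=28
Total weighted completion time = 170

170


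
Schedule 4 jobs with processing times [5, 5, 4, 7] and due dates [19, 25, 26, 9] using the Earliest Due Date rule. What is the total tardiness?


Sort by due date (EDD order): [(7, 9), (5, 19), (5, 25), (4, 26)]
Compute completion times and tardiness:
  Job 1: p=7, d=9, C=7, tardiness=max(0,7-9)=0
  Job 2: p=5, d=19, C=12, tardiness=max(0,12-19)=0
  Job 3: p=5, d=25, C=17, tardiness=max(0,17-25)=0
  Job 4: p=4, d=26, C=21, tardiness=max(0,21-26)=0
Total tardiness = 0

0


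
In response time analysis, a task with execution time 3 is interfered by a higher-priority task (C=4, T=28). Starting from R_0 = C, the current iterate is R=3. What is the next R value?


R_next = C + ceil(R_prev / T_hp) * C_hp
ceil(3 / 28) = ceil(0.1071) = 1
Interference = 1 * 4 = 4
R_next = 3 + 4 = 7

7


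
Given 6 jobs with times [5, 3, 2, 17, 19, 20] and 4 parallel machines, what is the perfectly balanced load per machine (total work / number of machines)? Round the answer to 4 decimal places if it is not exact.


Total processing time = 5 + 3 + 2 + 17 + 19 + 20 = 66
Number of machines = 4
Ideal balanced load = 66 / 4 = 16.5

16.5


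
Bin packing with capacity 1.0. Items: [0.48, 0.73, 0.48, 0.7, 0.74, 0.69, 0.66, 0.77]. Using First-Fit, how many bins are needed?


Place items sequentially using First-Fit:
  Item 0.48 -> new Bin 1
  Item 0.73 -> new Bin 2
  Item 0.48 -> Bin 1 (now 0.96)
  Item 0.7 -> new Bin 3
  Item 0.74 -> new Bin 4
  Item 0.69 -> new Bin 5
  Item 0.66 -> new Bin 6
  Item 0.77 -> new Bin 7
Total bins used = 7

7


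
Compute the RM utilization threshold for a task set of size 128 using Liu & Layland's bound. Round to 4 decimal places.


Compute 2^(1/128) = 1.0054299011
Subtract 1: 1.0054299011 - 1 = 0.0054299011
Multiply by n: 128 * 0.0054299011 = 0.6950273408
Round to 4 dp: 0.6950

0.6950


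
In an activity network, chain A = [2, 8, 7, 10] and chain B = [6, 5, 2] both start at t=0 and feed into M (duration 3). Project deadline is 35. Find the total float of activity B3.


Forward pass: ES(B3) = sum of predecessors on chain B = 11
EF = ES + duration = 11 + 2 = 13
Backward pass: LF(M) = deadline = 35; LS(M) = 35 - 3 = 32
LF(B3) = LS(M) - sum(successors on chain B) = 32 - 0 = 32
LS = LF - duration = 32 - 2 = 30
Total float = LS - ES = 30 - 11 = 19

19
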